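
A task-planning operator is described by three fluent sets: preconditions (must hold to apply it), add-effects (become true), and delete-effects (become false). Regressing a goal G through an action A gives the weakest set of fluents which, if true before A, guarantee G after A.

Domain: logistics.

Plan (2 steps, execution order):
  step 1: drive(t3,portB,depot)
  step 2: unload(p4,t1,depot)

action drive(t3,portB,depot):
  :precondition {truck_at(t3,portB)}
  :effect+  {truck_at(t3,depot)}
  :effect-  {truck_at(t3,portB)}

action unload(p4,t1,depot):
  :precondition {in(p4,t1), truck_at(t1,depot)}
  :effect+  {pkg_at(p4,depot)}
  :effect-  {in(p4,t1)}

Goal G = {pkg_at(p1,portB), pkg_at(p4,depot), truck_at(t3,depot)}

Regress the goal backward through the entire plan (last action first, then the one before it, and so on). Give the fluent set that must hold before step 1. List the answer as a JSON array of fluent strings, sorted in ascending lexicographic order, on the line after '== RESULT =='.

Regress step by step:
  through step 2 (unload(p4,t1,depot)): drop {pkg_at(p4,depot)}, keep {pkg_at(p1,portB), truck_at(t3,depot)}, require {in(p4,t1), truck_at(t1,depot)}
    → {in(p4,t1), pkg_at(p1,portB), truck_at(t1,depot), truck_at(t3,depot)}
  through step 1 (drive(t3,portB,depot)): drop {truck_at(t3,depot)}, keep {in(p4,t1), pkg_at(p1,portB), truck_at(t1,depot)}, require {truck_at(t3,portB)}
    → {in(p4,t1), pkg_at(p1,portB), truck_at(t1,depot), truck_at(t3,portB)}

== RESULT ==
["in(p4,t1)", "pkg_at(p1,portB)", "truck_at(t1,depot)", "truck_at(t3,portB)"]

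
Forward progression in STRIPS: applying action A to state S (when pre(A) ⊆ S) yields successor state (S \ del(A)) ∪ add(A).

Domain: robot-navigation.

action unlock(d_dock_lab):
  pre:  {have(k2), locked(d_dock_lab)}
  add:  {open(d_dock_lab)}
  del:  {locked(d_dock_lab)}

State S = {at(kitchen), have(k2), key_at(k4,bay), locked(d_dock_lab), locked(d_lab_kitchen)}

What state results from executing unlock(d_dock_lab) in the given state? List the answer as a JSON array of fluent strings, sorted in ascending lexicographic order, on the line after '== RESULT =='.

Progress:
  pre ⊆ S: {have(k2), locked(d_dock_lab)} ⊆ S  — applicable
  S \ del = {at(kitchen), have(k2), key_at(k4,bay), locked(d_lab_kitchen)}
  ∪ add   = {at(kitchen), have(k2), key_at(k4,bay), locked(d_lab_kitchen), open(d_dock_lab)}

== RESULT ==
["at(kitchen)", "have(k2)", "key_at(k4,bay)", "locked(d_lab_kitchen)", "open(d_dock_lab)"]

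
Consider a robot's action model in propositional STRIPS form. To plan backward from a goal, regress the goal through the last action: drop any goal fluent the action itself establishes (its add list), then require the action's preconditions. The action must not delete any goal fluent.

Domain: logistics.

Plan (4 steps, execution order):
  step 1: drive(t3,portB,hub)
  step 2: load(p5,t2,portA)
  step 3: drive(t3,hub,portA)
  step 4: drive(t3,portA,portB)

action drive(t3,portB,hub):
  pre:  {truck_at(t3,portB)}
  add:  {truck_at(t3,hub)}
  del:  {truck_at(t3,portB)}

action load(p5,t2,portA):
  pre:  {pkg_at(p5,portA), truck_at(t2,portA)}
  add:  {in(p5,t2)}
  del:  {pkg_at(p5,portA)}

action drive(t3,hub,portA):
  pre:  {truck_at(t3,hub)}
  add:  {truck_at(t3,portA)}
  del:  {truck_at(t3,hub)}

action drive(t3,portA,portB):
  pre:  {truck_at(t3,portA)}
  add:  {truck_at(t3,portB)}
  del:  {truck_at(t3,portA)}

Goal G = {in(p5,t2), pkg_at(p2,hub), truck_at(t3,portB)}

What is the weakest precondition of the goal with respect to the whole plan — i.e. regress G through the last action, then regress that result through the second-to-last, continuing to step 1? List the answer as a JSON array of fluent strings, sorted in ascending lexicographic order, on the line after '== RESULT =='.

Regress step by step:
  through step 4 (drive(t3,portA,portB)): drop {truck_at(t3,portB)}, keep {in(p5,t2), pkg_at(p2,hub)}, require {truck_at(t3,portA)}
    → {in(p5,t2), pkg_at(p2,hub), truck_at(t3,portA)}
  through step 3 (drive(t3,hub,portA)): drop {truck_at(t3,portA)}, keep {in(p5,t2), pkg_at(p2,hub)}, require {truck_at(t3,hub)}
    → {in(p5,t2), pkg_at(p2,hub), truck_at(t3,hub)}
  through step 2 (load(p5,t2,portA)): drop {in(p5,t2)}, keep {pkg_at(p2,hub), truck_at(t3,hub)}, require {pkg_at(p5,portA), truck_at(t2,portA)}
    → {pkg_at(p2,hub), pkg_at(p5,portA), truck_at(t2,portA), truck_at(t3,hub)}
  through step 1 (drive(t3,portB,hub)): drop {truck_at(t3,hub)}, keep {pkg_at(p2,hub), pkg_at(p5,portA), truck_at(t2,portA)}, require {truck_at(t3,portB)}
    → {pkg_at(p2,hub), pkg_at(p5,portA), truck_at(t2,portA), truck_at(t3,portB)}

== RESULT ==
["pkg_at(p2,hub)", "pkg_at(p5,portA)", "truck_at(t2,portA)", "truck_at(t3,portB)"]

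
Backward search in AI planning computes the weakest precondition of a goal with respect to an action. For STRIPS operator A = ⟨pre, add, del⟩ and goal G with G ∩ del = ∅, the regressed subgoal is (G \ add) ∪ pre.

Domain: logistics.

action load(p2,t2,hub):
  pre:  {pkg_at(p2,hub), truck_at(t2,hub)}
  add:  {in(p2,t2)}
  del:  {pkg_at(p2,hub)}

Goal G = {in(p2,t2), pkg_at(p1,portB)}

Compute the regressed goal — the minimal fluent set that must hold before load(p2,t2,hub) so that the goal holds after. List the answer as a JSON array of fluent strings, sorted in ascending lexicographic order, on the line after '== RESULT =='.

Regress:
  G ∩ del = {}  (empty — regression defined)
  G \ add = {in(p2,t2), pkg_at(p1,portB)} \ {in(p2,t2)} = {pkg_at(p1,portB)}
  ∪ pre   = {pkg_at(p1,portB)} ∪ {pkg_at(p2,hub), truck_at(t2,hub)}
          = {pkg_at(p1,portB), pkg_at(p2,hub), truck_at(t2,hub)}

== RESULT ==
["pkg_at(p1,portB)", "pkg_at(p2,hub)", "truck_at(t2,hub)"]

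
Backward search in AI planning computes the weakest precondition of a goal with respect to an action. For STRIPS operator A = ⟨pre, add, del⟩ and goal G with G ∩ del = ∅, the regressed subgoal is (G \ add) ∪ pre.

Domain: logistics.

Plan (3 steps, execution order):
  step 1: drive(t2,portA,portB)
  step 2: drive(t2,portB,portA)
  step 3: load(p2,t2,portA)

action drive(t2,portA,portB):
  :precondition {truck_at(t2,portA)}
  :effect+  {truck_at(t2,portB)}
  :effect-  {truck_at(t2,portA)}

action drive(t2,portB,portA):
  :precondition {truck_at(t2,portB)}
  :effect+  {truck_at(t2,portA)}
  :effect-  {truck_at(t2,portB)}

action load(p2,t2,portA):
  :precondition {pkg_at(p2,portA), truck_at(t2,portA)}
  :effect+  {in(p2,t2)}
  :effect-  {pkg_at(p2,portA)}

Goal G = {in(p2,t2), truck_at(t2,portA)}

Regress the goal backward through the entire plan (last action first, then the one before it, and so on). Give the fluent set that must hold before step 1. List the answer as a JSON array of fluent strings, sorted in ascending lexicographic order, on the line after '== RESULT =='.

Regress step by step:
  through step 3 (load(p2,t2,portA)): drop {in(p2,t2)}, keep {truck_at(t2,portA)}, require {pkg_at(p2,portA), truck_at(t2,portA)}
    → {pkg_at(p2,portA), truck_at(t2,portA)}
  through step 2 (drive(t2,portB,portA)): drop {truck_at(t2,portA)}, keep {pkg_at(p2,portA)}, require {truck_at(t2,portB)}
    → {pkg_at(p2,portA), truck_at(t2,portB)}
  through step 1 (drive(t2,portA,portB)): drop {truck_at(t2,portB)}, keep {pkg_at(p2,portA)}, require {truck_at(t2,portA)}
    → {pkg_at(p2,portA), truck_at(t2,portA)}

== RESULT ==
["pkg_at(p2,portA)", "truck_at(t2,portA)"]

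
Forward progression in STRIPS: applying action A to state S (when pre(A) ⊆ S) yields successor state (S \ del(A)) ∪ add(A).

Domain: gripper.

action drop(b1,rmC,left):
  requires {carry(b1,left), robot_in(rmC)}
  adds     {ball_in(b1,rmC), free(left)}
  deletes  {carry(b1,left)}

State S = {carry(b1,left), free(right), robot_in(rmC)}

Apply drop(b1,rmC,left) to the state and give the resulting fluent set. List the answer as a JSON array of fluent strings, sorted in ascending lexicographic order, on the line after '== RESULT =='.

Progress:
  pre ⊆ S: {carry(b1,left), robot_in(rmC)} ⊆ S  — applicable
  S \ del = {free(right), robot_in(rmC)}
  ∪ add   = {ball_in(b1,rmC), free(left), free(right), robot_in(rmC)}

== RESULT ==
["ball_in(b1,rmC)", "free(left)", "free(right)", "robot_in(rmC)"]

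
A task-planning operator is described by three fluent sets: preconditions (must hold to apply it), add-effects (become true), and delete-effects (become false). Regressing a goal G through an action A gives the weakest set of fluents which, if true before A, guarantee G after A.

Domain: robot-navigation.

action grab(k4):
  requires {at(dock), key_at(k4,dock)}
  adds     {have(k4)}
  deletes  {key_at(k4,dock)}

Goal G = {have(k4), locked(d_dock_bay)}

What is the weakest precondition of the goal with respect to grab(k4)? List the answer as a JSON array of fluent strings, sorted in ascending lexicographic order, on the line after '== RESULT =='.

Regress:
  G ∩ del = {}  (empty — regression defined)
  G \ add = {have(k4), locked(d_dock_bay)} \ {have(k4)} = {locked(d_dock_bay)}
  ∪ pre   = {locked(d_dock_bay)} ∪ {at(dock), key_at(k4,dock)}
          = {at(dock), key_at(k4,dock), locked(d_dock_bay)}

== RESULT ==
["at(dock)", "key_at(k4,dock)", "locked(d_dock_bay)"]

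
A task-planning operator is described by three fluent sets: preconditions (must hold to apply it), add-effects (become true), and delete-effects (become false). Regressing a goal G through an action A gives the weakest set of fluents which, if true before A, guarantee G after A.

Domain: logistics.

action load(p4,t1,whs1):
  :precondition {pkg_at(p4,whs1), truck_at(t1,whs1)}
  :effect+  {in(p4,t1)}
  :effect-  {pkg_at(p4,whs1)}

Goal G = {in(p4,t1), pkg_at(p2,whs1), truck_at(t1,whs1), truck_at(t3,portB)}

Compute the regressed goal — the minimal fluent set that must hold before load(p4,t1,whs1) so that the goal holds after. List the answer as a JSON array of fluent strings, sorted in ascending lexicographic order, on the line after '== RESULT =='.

Regress:
  G ∩ del = {}  (empty — regression defined)
  G \ add = {in(p4,t1), pkg_at(p2,whs1), truck_at(t1,whs1), truck_at(t3,portB)} \ {in(p4,t1)} = {pkg_at(p2,whs1), truck_at(t1,whs1), truck_at(t3,portB)}
  ∪ pre   = {pkg_at(p2,whs1), truck_at(t1,whs1), truck_at(t3,portB)} ∪ {pkg_at(p4,whs1), truck_at(t1,whs1)}
          = {pkg_at(p2,whs1), pkg_at(p4,whs1), truck_at(t1,whs1), truck_at(t3,portB)}

== RESULT ==
["pkg_at(p2,whs1)", "pkg_at(p4,whs1)", "truck_at(t1,whs1)", "truck_at(t3,portB)"]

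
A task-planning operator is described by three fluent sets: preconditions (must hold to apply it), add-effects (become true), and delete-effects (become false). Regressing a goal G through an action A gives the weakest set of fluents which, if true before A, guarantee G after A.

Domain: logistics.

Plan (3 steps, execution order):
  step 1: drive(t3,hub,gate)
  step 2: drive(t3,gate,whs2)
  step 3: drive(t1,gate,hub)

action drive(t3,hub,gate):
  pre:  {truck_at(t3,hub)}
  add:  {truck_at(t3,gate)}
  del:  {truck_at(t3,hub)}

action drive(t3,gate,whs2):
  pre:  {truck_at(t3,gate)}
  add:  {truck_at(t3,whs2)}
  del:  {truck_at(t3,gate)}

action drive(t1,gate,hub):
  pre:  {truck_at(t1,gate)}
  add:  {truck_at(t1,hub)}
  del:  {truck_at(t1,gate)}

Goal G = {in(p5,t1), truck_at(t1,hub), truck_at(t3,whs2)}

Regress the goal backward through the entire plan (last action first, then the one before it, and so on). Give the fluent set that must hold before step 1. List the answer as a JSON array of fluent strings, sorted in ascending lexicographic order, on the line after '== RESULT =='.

Regress step by step:
  through step 3 (drive(t1,gate,hub)): drop {truck_at(t1,hub)}, keep {in(p5,t1), truck_at(t3,whs2)}, require {truck_at(t1,gate)}
    → {in(p5,t1), truck_at(t1,gate), truck_at(t3,whs2)}
  through step 2 (drive(t3,gate,whs2)): drop {truck_at(t3,whs2)}, keep {in(p5,t1), truck_at(t1,gate)}, require {truck_at(t3,gate)}
    → {in(p5,t1), truck_at(t1,gate), truck_at(t3,gate)}
  through step 1 (drive(t3,hub,gate)): drop {truck_at(t3,gate)}, keep {in(p5,t1), truck_at(t1,gate)}, require {truck_at(t3,hub)}
    → {in(p5,t1), truck_at(t1,gate), truck_at(t3,hub)}

== RESULT ==
["in(p5,t1)", "truck_at(t1,gate)", "truck_at(t3,hub)"]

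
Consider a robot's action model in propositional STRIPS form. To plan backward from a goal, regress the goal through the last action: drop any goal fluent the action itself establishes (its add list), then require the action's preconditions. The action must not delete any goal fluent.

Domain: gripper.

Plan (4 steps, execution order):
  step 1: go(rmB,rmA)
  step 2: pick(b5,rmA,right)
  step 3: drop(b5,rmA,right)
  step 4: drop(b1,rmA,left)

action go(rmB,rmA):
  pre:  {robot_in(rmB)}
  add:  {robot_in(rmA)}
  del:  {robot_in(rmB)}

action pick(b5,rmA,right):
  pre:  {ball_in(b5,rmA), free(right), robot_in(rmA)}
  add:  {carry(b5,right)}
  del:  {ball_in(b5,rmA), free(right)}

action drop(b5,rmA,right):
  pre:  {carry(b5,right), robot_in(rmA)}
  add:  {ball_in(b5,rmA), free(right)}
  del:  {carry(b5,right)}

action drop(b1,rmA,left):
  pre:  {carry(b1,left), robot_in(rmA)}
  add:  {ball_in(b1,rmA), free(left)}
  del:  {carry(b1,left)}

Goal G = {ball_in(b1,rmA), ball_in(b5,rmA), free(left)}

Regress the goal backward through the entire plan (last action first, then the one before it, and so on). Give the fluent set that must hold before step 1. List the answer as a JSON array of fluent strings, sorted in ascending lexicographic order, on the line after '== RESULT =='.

Regress step by step:
  through step 4 (drop(b1,rmA,left)): drop {ball_in(b1,rmA), free(left)}, keep {ball_in(b5,rmA)}, require {carry(b1,left), robot_in(rmA)}
    → {ball_in(b5,rmA), carry(b1,left), robot_in(rmA)}
  through step 3 (drop(b5,rmA,right)): drop {ball_in(b5,rmA)}, keep {carry(b1,left), robot_in(rmA)}, require {carry(b5,right), robot_in(rmA)}
    → {carry(b1,left), carry(b5,right), robot_in(rmA)}
  through step 2 (pick(b5,rmA,right)): drop {carry(b5,right)}, keep {carry(b1,left), robot_in(rmA)}, require {ball_in(b5,rmA), free(right), robot_in(rmA)}
    → {ball_in(b5,rmA), carry(b1,left), free(right), robot_in(rmA)}
  through step 1 (go(rmB,rmA)): drop {robot_in(rmA)}, keep {ball_in(b5,rmA), carry(b1,left), free(right)}, require {robot_in(rmB)}
    → {ball_in(b5,rmA), carry(b1,left), free(right), robot_in(rmB)}

== RESULT ==
["ball_in(b5,rmA)", "carry(b1,left)", "free(right)", "robot_in(rmB)"]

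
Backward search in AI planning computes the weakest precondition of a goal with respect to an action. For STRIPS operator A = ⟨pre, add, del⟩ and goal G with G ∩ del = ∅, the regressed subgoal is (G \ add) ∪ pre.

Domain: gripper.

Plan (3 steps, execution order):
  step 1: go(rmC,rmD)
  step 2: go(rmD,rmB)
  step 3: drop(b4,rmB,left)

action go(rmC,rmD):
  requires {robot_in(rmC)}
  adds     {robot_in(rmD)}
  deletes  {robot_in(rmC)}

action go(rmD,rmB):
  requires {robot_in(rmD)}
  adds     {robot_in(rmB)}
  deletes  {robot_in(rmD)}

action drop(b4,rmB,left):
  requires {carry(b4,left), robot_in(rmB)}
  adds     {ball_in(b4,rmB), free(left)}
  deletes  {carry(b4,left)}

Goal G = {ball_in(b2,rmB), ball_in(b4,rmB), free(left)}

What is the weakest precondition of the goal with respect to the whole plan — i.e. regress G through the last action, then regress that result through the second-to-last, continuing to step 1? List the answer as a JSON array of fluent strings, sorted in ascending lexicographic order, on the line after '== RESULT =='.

Regress step by step:
  through step 3 (drop(b4,rmB,left)): drop {ball_in(b4,rmB), free(left)}, keep {ball_in(b2,rmB)}, require {carry(b4,left), robot_in(rmB)}
    → {ball_in(b2,rmB), carry(b4,left), robot_in(rmB)}
  through step 2 (go(rmD,rmB)): drop {robot_in(rmB)}, keep {ball_in(b2,rmB), carry(b4,left)}, require {robot_in(rmD)}
    → {ball_in(b2,rmB), carry(b4,left), robot_in(rmD)}
  through step 1 (go(rmC,rmD)): drop {robot_in(rmD)}, keep {ball_in(b2,rmB), carry(b4,left)}, require {robot_in(rmC)}
    → {ball_in(b2,rmB), carry(b4,left), robot_in(rmC)}

== RESULT ==
["ball_in(b2,rmB)", "carry(b4,left)", "robot_in(rmC)"]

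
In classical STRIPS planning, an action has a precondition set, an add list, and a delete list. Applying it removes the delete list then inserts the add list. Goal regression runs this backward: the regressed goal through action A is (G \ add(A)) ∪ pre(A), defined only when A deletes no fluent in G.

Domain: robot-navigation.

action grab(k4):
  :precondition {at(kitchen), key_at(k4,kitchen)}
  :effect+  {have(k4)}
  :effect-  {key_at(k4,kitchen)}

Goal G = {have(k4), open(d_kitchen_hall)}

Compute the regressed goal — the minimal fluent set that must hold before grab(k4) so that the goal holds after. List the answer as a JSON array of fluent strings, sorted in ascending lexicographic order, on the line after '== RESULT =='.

Regress:
  G ∩ del = {}  (empty — regression defined)
  G \ add = {have(k4), open(d_kitchen_hall)} \ {have(k4)} = {open(d_kitchen_hall)}
  ∪ pre   = {open(d_kitchen_hall)} ∪ {at(kitchen), key_at(k4,kitchen)}
          = {at(kitchen), key_at(k4,kitchen), open(d_kitchen_hall)}

== RESULT ==
["at(kitchen)", "key_at(k4,kitchen)", "open(d_kitchen_hall)"]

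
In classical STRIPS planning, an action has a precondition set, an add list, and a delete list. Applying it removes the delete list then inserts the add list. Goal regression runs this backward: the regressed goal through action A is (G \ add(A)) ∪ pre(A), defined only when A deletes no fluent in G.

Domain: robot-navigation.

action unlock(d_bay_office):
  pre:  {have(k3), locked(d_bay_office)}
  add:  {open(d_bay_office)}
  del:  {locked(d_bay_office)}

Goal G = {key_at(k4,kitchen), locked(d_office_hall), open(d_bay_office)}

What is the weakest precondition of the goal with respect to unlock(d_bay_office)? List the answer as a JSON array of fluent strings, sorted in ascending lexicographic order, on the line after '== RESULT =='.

Compute (G \ add) ∪ pre:
  G ∩ del = {}  (empty — regression defined)
  G \ add = {key_at(k4,kitchen), locked(d_office_hall), open(d_bay_office)} \ {open(d_bay_office)} = {key_at(k4,kitchen), locked(d_office_hall)}
  ∪ pre   = {key_at(k4,kitchen), locked(d_office_hall)} ∪ {have(k3), locked(d_bay_office)}
          = {have(k3), key_at(k4,kitchen), locked(d_bay_office), locked(d_office_hall)}

== RESULT ==
["have(k3)", "key_at(k4,kitchen)", "locked(d_bay_office)", "locked(d_office_hall)"]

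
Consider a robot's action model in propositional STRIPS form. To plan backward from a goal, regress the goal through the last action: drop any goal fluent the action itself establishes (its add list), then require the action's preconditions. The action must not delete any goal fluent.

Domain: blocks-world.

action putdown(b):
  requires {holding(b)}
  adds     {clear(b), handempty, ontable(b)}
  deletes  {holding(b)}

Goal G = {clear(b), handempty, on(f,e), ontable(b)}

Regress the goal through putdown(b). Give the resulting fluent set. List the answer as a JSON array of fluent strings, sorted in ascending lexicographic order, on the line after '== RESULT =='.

Compute (G \ add) ∪ pre:
  G ∩ del = {}  (empty — regression defined)
  G \ add = {clear(b), handempty, on(f,e), ontable(b)} \ {clear(b), handempty, ontable(b)} = {on(f,e)}
  ∪ pre   = {on(f,e)} ∪ {holding(b)}
          = {holding(b), on(f,e)}

== RESULT ==
["holding(b)", "on(f,e)"]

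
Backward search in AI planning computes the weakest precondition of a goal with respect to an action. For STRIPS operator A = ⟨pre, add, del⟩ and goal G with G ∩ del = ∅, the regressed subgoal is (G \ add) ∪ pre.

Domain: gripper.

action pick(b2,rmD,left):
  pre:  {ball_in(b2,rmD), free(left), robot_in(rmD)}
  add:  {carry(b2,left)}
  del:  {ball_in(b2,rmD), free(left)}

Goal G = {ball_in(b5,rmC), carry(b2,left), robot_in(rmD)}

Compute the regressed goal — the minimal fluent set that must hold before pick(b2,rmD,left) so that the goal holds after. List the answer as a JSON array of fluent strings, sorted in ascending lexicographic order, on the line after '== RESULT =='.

Regress:
  G ∩ del = {}  (empty — regression defined)
  G \ add = {ball_in(b5,rmC), carry(b2,left), robot_in(rmD)} \ {carry(b2,left)} = {ball_in(b5,rmC), robot_in(rmD)}
  ∪ pre   = {ball_in(b5,rmC), robot_in(rmD)} ∪ {ball_in(b2,rmD), free(left), robot_in(rmD)}
          = {ball_in(b2,rmD), ball_in(b5,rmC), free(left), robot_in(rmD)}

== RESULT ==
["ball_in(b2,rmD)", "ball_in(b5,rmC)", "free(left)", "robot_in(rmD)"]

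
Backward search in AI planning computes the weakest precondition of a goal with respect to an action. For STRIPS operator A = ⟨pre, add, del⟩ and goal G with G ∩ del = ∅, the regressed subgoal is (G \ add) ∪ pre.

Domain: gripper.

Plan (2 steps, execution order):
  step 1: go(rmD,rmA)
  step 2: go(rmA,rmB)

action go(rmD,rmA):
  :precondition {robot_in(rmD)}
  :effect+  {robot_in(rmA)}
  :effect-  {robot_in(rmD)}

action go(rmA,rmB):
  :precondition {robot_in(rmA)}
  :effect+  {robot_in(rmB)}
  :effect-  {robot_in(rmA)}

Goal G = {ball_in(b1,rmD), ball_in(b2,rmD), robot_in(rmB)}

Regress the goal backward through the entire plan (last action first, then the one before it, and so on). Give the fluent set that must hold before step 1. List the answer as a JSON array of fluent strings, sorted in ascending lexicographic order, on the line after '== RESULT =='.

Work backward from the goal:
  through step 2 (go(rmA,rmB)): drop {robot_in(rmB)}, keep {ball_in(b1,rmD), ball_in(b2,rmD)}, require {robot_in(rmA)}
    → {ball_in(b1,rmD), ball_in(b2,rmD), robot_in(rmA)}
  through step 1 (go(rmD,rmA)): drop {robot_in(rmA)}, keep {ball_in(b1,rmD), ball_in(b2,rmD)}, require {robot_in(rmD)}
    → {ball_in(b1,rmD), ball_in(b2,rmD), robot_in(rmD)}

== RESULT ==
["ball_in(b1,rmD)", "ball_in(b2,rmD)", "robot_in(rmD)"]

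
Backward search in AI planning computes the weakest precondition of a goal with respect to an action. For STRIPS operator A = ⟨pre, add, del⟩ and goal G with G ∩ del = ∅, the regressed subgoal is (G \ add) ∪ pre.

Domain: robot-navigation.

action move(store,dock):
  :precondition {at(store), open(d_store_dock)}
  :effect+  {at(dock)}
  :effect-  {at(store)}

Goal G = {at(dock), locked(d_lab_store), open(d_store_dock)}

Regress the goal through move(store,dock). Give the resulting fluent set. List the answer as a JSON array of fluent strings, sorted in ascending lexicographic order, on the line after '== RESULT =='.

Compute (G \ add) ∪ pre:
  G ∩ del = {}  (empty — regression defined)
  G \ add = {at(dock), locked(d_lab_store), open(d_store_dock)} \ {at(dock)} = {locked(d_lab_store), open(d_store_dock)}
  ∪ pre   = {locked(d_lab_store), open(d_store_dock)} ∪ {at(store), open(d_store_dock)}
          = {at(store), locked(d_lab_store), open(d_store_dock)}

== RESULT ==
["at(store)", "locked(d_lab_store)", "open(d_store_dock)"]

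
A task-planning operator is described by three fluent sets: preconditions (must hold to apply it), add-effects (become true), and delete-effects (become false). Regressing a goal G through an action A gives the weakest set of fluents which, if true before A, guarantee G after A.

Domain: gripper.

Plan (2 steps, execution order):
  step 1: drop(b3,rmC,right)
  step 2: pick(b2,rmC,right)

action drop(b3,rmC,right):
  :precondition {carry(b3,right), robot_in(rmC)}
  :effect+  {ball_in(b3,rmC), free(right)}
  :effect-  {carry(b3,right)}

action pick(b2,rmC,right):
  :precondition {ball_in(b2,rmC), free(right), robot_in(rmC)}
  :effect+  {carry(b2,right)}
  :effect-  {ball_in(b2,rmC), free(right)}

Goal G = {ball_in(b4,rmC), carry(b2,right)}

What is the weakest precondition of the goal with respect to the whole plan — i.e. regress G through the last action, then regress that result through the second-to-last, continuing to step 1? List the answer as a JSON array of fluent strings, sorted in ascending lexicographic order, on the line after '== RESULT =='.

Work backward from the goal:
  through step 2 (pick(b2,rmC,right)): drop {carry(b2,right)}, keep {ball_in(b4,rmC)}, require {ball_in(b2,rmC), free(right), robot_in(rmC)}
    → {ball_in(b2,rmC), ball_in(b4,rmC), free(right), robot_in(rmC)}
  through step 1 (drop(b3,rmC,right)): drop {free(right)}, keep {ball_in(b2,rmC), ball_in(b4,rmC), robot_in(rmC)}, require {carry(b3,right), robot_in(rmC)}
    → {ball_in(b2,rmC), ball_in(b4,rmC), carry(b3,right), robot_in(rmC)}

== RESULT ==
["ball_in(b2,rmC)", "ball_in(b4,rmC)", "carry(b3,right)", "robot_in(rmC)"]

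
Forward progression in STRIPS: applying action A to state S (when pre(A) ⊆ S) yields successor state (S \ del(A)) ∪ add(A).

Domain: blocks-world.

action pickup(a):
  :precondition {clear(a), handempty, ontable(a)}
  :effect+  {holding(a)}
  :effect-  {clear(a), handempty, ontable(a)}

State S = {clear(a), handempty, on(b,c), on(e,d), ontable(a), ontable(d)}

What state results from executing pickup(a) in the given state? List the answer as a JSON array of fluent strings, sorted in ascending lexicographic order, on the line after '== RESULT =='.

Progress:
  pre ⊆ S: {clear(a), handempty, ontable(a)} ⊆ S  — applicable
  S \ del = {on(b,c), on(e,d), ontable(d)}
  ∪ add   = {holding(a), on(b,c), on(e,d), ontable(d)}

== RESULT ==
["holding(a)", "on(b,c)", "on(e,d)", "ontable(d)"]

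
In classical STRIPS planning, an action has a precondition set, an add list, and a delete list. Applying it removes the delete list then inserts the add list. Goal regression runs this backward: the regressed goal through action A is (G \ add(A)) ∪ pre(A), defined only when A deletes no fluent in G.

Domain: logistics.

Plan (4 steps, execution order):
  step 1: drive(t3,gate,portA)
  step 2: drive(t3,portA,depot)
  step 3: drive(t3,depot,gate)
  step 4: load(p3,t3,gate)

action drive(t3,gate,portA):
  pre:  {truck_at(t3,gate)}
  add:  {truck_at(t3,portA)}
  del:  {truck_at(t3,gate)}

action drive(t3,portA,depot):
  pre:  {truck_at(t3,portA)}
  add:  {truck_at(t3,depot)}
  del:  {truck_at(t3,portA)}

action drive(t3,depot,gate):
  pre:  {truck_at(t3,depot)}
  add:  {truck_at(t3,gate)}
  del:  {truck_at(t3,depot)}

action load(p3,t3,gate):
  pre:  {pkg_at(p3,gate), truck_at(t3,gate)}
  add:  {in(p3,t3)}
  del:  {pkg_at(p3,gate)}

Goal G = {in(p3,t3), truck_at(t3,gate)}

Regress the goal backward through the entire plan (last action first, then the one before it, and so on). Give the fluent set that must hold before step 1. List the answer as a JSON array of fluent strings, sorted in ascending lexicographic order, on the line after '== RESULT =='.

Work backward from the goal:
  through step 4 (load(p3,t3,gate)): drop {in(p3,t3)}, keep {truck_at(t3,gate)}, require {pkg_at(p3,gate), truck_at(t3,gate)}
    → {pkg_at(p3,gate), truck_at(t3,gate)}
  through step 3 (drive(t3,depot,gate)): drop {truck_at(t3,gate)}, keep {pkg_at(p3,gate)}, require {truck_at(t3,depot)}
    → {pkg_at(p3,gate), truck_at(t3,depot)}
  through step 2 (drive(t3,portA,depot)): drop {truck_at(t3,depot)}, keep {pkg_at(p3,gate)}, require {truck_at(t3,portA)}
    → {pkg_at(p3,gate), truck_at(t3,portA)}
  through step 1 (drive(t3,gate,portA)): drop {truck_at(t3,portA)}, keep {pkg_at(p3,gate)}, require {truck_at(t3,gate)}
    → {pkg_at(p3,gate), truck_at(t3,gate)}

== RESULT ==
["pkg_at(p3,gate)", "truck_at(t3,gate)"]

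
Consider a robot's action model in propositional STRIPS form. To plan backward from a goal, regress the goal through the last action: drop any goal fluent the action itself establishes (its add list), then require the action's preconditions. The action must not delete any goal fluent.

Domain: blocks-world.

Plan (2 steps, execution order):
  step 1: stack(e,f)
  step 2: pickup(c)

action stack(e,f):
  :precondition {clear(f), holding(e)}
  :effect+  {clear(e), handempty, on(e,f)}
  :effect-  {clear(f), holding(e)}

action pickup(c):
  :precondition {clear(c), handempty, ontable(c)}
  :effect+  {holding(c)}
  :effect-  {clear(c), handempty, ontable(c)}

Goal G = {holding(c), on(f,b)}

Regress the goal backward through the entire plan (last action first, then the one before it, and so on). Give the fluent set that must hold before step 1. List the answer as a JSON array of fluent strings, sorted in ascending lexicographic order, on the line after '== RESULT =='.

Regress step by step:
  through step 2 (pickup(c)): drop {holding(c)}, keep {on(f,b)}, require {clear(c), handempty, ontable(c)}
    → {clear(c), handempty, on(f,b), ontable(c)}
  through step 1 (stack(e,f)): drop {handempty}, keep {clear(c), on(f,b), ontable(c)}, require {clear(f), holding(e)}
    → {clear(c), clear(f), holding(e), on(f,b), ontable(c)}

== RESULT ==
["clear(c)", "clear(f)", "holding(e)", "on(f,b)", "ontable(c)"]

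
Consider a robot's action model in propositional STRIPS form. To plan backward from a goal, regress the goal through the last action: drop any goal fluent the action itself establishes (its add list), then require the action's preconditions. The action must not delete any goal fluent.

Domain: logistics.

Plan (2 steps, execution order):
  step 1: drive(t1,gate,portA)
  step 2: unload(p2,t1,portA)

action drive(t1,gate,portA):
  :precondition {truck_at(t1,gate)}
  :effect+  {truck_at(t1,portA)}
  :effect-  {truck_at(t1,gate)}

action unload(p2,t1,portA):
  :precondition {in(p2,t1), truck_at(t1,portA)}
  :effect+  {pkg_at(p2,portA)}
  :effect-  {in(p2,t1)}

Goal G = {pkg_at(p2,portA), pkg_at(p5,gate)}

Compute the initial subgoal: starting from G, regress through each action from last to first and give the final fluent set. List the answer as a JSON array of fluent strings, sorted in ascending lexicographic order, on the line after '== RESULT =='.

Regress step by step:
  through step 2 (unload(p2,t1,portA)): drop {pkg_at(p2,portA)}, keep {pkg_at(p5,gate)}, require {in(p2,t1), truck_at(t1,portA)}
    → {in(p2,t1), pkg_at(p5,gate), truck_at(t1,portA)}
  through step 1 (drive(t1,gate,portA)): drop {truck_at(t1,portA)}, keep {in(p2,t1), pkg_at(p5,gate)}, require {truck_at(t1,gate)}
    → {in(p2,t1), pkg_at(p5,gate), truck_at(t1,gate)}

== RESULT ==
["in(p2,t1)", "pkg_at(p5,gate)", "truck_at(t1,gate)"]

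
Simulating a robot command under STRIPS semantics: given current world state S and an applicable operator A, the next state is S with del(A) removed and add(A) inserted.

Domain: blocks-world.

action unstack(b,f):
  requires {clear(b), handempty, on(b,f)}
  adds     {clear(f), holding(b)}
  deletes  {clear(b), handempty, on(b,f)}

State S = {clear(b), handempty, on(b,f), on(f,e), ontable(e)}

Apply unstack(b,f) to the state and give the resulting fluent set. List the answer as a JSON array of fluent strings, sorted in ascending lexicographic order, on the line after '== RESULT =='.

Progress:
  pre ⊆ S: {clear(b), handempty, on(b,f)} ⊆ S  — applicable
  S \ del = {on(f,e), ontable(e)}
  ∪ add   = {clear(f), holding(b), on(f,e), ontable(e)}

== RESULT ==
["clear(f)", "holding(b)", "on(f,e)", "ontable(e)"]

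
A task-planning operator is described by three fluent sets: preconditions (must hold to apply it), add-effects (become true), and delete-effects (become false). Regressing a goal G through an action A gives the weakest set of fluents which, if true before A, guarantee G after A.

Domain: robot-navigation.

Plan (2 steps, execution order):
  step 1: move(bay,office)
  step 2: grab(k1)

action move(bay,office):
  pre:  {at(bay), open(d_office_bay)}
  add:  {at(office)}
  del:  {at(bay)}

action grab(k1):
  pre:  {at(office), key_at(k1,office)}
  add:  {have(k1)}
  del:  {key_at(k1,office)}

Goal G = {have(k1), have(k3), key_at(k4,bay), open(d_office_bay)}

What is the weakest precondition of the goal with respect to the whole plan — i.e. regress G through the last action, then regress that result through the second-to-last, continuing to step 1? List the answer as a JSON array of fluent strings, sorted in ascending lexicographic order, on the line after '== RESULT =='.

Regress step by step:
  through step 2 (grab(k1)): drop {have(k1)}, keep {have(k3), key_at(k4,bay), open(d_office_bay)}, require {at(office), key_at(k1,office)}
    → {at(office), have(k3), key_at(k1,office), key_at(k4,bay), open(d_office_bay)}
  through step 1 (move(bay,office)): drop {at(office)}, keep {have(k3), key_at(k1,office), key_at(k4,bay), open(d_office_bay)}, require {at(bay), open(d_office_bay)}
    → {at(bay), have(k3), key_at(k1,office), key_at(k4,bay), open(d_office_bay)}

== RESULT ==
["at(bay)", "have(k3)", "key_at(k1,office)", "key_at(k4,bay)", "open(d_office_bay)"]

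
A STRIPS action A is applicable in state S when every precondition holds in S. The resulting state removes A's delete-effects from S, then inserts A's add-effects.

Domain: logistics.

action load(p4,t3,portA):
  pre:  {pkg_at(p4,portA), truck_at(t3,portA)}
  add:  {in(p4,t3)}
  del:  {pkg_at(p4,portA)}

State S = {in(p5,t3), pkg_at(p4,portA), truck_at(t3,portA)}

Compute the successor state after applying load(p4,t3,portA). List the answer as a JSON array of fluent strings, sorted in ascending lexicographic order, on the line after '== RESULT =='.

Progress:
  pre ⊆ S: {pkg_at(p4,portA), truck_at(t3,portA)} ⊆ S  — applicable
  S \ del = {in(p5,t3), truck_at(t3,portA)}
  ∪ add   = {in(p4,t3), in(p5,t3), truck_at(t3,portA)}

== RESULT ==
["in(p4,t3)", "in(p5,t3)", "truck_at(t3,portA)"]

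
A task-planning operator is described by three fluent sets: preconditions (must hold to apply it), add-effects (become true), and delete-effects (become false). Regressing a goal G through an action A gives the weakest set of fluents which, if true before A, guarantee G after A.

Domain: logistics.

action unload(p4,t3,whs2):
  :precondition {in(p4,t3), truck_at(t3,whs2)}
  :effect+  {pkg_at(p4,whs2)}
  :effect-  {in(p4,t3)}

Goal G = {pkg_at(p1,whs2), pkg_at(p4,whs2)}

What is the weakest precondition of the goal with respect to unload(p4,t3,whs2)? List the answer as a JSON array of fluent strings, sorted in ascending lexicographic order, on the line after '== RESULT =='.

Regress:
  G ∩ del = {}  (empty — regression defined)
  G \ add = {pkg_at(p1,whs2), pkg_at(p4,whs2)} \ {pkg_at(p4,whs2)} = {pkg_at(p1,whs2)}
  ∪ pre   = {pkg_at(p1,whs2)} ∪ {in(p4,t3), truck_at(t3,whs2)}
          = {in(p4,t3), pkg_at(p1,whs2), truck_at(t3,whs2)}

== RESULT ==
["in(p4,t3)", "pkg_at(p1,whs2)", "truck_at(t3,whs2)"]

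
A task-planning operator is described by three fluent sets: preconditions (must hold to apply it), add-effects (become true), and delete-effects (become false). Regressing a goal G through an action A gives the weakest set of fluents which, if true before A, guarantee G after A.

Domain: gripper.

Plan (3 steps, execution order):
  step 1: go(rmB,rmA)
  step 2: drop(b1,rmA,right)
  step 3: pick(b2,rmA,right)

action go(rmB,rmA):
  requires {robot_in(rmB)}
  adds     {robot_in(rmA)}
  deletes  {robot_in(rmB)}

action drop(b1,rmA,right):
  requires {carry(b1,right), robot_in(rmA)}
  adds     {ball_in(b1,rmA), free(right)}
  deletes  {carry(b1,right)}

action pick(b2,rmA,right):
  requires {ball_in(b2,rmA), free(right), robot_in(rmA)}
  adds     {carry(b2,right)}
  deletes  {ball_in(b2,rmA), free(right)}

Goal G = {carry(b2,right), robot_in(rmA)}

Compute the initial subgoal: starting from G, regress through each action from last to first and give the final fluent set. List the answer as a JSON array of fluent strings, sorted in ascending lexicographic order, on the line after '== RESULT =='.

Regress step by step:
  through step 3 (pick(b2,rmA,right)): drop {carry(b2,right)}, keep {robot_in(rmA)}, require {ball_in(b2,rmA), free(right), robot_in(rmA)}
    → {ball_in(b2,rmA), free(right), robot_in(rmA)}
  through step 2 (drop(b1,rmA,right)): drop {free(right)}, keep {ball_in(b2,rmA), robot_in(rmA)}, require {carry(b1,right), robot_in(rmA)}
    → {ball_in(b2,rmA), carry(b1,right), robot_in(rmA)}
  through step 1 (go(rmB,rmA)): drop {robot_in(rmA)}, keep {ball_in(b2,rmA), carry(b1,right)}, require {robot_in(rmB)}
    → {ball_in(b2,rmA), carry(b1,right), robot_in(rmB)}

== RESULT ==
["ball_in(b2,rmA)", "carry(b1,right)", "robot_in(rmB)"]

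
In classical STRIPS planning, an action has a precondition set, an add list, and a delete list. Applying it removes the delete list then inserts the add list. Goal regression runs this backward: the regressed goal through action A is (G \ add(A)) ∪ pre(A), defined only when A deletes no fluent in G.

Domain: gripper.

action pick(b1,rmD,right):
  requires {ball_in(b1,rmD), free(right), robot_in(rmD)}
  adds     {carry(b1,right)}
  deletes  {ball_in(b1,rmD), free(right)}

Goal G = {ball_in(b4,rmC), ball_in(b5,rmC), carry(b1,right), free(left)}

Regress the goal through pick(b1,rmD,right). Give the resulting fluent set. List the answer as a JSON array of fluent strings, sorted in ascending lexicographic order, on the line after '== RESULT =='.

Compute (G \ add) ∪ pre:
  G ∩ del = {}  (empty — regression defined)
  G \ add = {ball_in(b4,rmC), ball_in(b5,rmC), carry(b1,right), free(left)} \ {carry(b1,right)} = {ball_in(b4,rmC), ball_in(b5,rmC), free(left)}
  ∪ pre   = {ball_in(b4,rmC), ball_in(b5,rmC), free(left)} ∪ {ball_in(b1,rmD), free(right), robot_in(rmD)}
          = {ball_in(b1,rmD), ball_in(b4,rmC), ball_in(b5,rmC), free(left), free(right), robot_in(rmD)}

== RESULT ==
["ball_in(b1,rmD)", "ball_in(b4,rmC)", "ball_in(b5,rmC)", "free(left)", "free(right)", "robot_in(rmD)"]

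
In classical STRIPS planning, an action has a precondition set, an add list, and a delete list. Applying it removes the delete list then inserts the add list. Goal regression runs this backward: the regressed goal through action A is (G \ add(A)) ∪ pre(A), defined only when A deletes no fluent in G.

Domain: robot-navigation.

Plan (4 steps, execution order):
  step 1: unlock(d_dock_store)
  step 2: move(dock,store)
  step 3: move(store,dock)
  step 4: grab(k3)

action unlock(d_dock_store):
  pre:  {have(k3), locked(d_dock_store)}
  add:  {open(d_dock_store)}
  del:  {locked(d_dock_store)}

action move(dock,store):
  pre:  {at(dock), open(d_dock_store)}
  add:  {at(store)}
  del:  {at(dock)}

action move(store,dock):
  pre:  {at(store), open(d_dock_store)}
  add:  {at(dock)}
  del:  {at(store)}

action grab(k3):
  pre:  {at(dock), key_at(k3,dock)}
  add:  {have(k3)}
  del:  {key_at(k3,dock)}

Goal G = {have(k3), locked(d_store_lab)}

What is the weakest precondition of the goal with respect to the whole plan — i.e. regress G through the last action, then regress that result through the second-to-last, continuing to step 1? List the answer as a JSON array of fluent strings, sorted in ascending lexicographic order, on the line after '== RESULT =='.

Regress step by step:
  through step 4 (grab(k3)): drop {have(k3)}, keep {locked(d_store_lab)}, require {at(dock), key_at(k3,dock)}
    → {at(dock), key_at(k3,dock), locked(d_store_lab)}
  through step 3 (move(store,dock)): drop {at(dock)}, keep {key_at(k3,dock), locked(d_store_lab)}, require {at(store), open(d_dock_store)}
    → {at(store), key_at(k3,dock), locked(d_store_lab), open(d_dock_store)}
  through step 2 (move(dock,store)): drop {at(store)}, keep {key_at(k3,dock), locked(d_store_lab), open(d_dock_store)}, require {at(dock), open(d_dock_store)}
    → {at(dock), key_at(k3,dock), locked(d_store_lab), open(d_dock_store)}
  through step 1 (unlock(d_dock_store)): drop {open(d_dock_store)}, keep {at(dock), key_at(k3,dock), locked(d_store_lab)}, require {have(k3), locked(d_dock_store)}
    → {at(dock), have(k3), key_at(k3,dock), locked(d_dock_store), locked(d_store_lab)}

== RESULT ==
["at(dock)", "have(k3)", "key_at(k3,dock)", "locked(d_dock_store)", "locked(d_store_lab)"]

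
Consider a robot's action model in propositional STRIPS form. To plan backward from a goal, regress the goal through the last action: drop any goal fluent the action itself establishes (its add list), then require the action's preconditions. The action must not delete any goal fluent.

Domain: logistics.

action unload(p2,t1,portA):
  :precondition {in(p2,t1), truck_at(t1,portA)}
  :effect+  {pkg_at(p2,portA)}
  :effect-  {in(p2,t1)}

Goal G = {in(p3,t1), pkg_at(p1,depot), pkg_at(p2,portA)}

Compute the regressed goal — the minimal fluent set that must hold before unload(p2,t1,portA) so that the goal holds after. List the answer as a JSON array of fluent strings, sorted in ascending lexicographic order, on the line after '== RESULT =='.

Regress:
  G ∩ del = {}  (empty — regression defined)
  G \ add = {in(p3,t1), pkg_at(p1,depot), pkg_at(p2,portA)} \ {pkg_at(p2,portA)} = {in(p3,t1), pkg_at(p1,depot)}
  ∪ pre   = {in(p3,t1), pkg_at(p1,depot)} ∪ {in(p2,t1), truck_at(t1,portA)}
          = {in(p2,t1), in(p3,t1), pkg_at(p1,depot), truck_at(t1,portA)}

== RESULT ==
["in(p2,t1)", "in(p3,t1)", "pkg_at(p1,depot)", "truck_at(t1,portA)"]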